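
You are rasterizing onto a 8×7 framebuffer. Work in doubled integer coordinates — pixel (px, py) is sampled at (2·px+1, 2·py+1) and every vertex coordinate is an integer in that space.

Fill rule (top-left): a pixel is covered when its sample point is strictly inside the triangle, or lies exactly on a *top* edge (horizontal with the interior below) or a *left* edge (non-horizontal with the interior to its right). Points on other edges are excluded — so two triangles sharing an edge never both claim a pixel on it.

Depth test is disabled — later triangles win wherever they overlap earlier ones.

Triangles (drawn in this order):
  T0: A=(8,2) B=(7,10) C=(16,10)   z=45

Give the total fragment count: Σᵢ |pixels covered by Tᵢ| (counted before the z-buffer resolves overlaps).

T0:
  2·area = 72  (B↔C swapped to make it positive)
  edge (8, 2)→(16, 10): d=(8,8) right/bottom  bias=-1
  edge (16, 10)→(7, 10): d=(-9,0) right/bottom  bias=-1
  edge (7, 10)→(8, 2): d=(1,-8) top-left  bias=+0
    (3,0)@(7, 1): e=[0,81,-9] → .  [on edge]
    (4,1)@(9, 3): e=[0,63,9] → .  [on edge]
    (4,2)@(9, 5): e=[16,45,11] → X
    (5,2)@(11, 5): e=[0,45,27] → .  [on edge]
    (4,3)@(9, 7): e=[32,27,13] → X
    (5,3)@(11, 7): e=[16,27,29] → X
    (6,3)@(13, 7): e=[0,27,45] → .  [on edge]
    (4,4)@(9, 9): e=[48,9,15] → X
    (6,4)@(13, 9): e=[16,9,47] → X
    (7,4)@(15, 9): e=[0,9,63] → .  [on edge]
    (4,5)@(9, 11): e=[64,-9,17] → .
    (5,5)@(11, 11): e=[48,-9,33] → .
  covered (6 px):
    . . . . . . . .
    . . . . . . . .
    . . . . X . . .
    . . . . X X . .
    . . . . X X X .
    . . . . . . . .
    . . . . . . . .

Final: 6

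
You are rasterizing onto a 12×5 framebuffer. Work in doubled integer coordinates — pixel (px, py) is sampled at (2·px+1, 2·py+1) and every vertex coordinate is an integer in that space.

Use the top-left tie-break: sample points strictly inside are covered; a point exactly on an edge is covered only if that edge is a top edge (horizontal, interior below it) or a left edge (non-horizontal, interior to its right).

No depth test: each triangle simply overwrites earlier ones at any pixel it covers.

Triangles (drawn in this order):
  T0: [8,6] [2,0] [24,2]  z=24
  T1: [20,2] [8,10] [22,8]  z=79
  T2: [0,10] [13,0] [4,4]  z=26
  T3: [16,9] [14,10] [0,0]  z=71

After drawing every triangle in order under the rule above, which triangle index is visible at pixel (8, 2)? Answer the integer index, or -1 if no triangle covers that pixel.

T0:
  2·area = 120
  edge (8, 6)→(2, 0): d=(-6,-6) top-left  bias=+0
  edge (2, 0)→(24, 2): d=(22,2) right/bottom  bias=-1
  edge (24, 2)→(8, 6): d=(-16,4) right/bottom  bias=-1
    (1,0)@(3, 1): e=[0,20,100] → X  [on edge]
    (2,0)@(5, 1): e=[12,16,92] → X
    (3,0)@(7, 1): e=[24,12,84] → X
    (4,0)@(9, 1): e=[36,8,76] → X
    (5,0)@(11, 1): e=[48,4,68] → X
    (6,0)@(13, 1): e=[60,0,60] → .  [on edge]
    (1,1)@(3, 3): e=[-12,64,68] → .
    (2,1)@(5, 3): e=[0,60,60] → X  [on edge]
    (6,1)@(13, 3): e=[48,44,28] → X
    (7,1)@(15, 3): e=[60,40,20] → X
    (8,1)@(17, 3): e=[72,36,12] → X
    (9,1)@(19, 3): e=[84,32,4] → X
    (3,2)@(7, 5): e=[0,100,20] → X  [on edge]
    (4,3)@(9, 7): e=[0,140,-20] → .  [on edge]
    (5,4)@(11, 9): e=[0,180,-60] → .  [on edge]
  covered (16 px):
    . X X X X X . . . . . .
    . . X X X X X X X X . .
    . . . X X X . . . . . .
    . . . . . . . . . . . .
    . . . . . . . . . . . .
T1:
  2·area = 88  (B↔C swapped to make it positive)
  edge (20, 2)→(22, 8): d=(2,6) right/bottom  bias=-1
  edge (22, 8)→(8, 10): d=(-14,2) right/bottom  bias=-1
  edge (8, 10)→(20, 2): d=(12,-8) top-left  bias=+0
    (9,1)@(19, 3): e=[8,76,4] → X
    (10,1)@(21, 3): e=[-4,72,20] → .
    (8,2)@(17, 5): e=[24,52,12] → X
    (10,2)@(21, 5): e=[0,44,44] → .  [on edge]
    (6,3)@(13, 7): e=[52,32,4] → X
    (7,3)@(15, 7): e=[40,28,20] → X
    (10,3)@(21, 7): e=[4,16,68] → X
    (11,3)@(23, 7): e=[-8,12,84] → .
    (5,4)@(11, 9): e=[68,8,12] → X
    (7,4)@(15, 9): e=[44,0,44] → .  [on edge]
    (8,4)@(17, 9): e=[32,-4,60] → .
    (9,4)@(19, 9): e=[20,-8,76] → .
  covered (10 px):
    . . . . . . . . . . . .
    . . . . . . . . . X . .
    . . . . . . . . X X . .
    . . . . . . X X X X X .
    . . . . . X X . . . . .
T2:
  2·area = 38  (B↔C swapped to make it positive)
  edge (0, 10)→(4, 4): d=(4,-6) top-left  bias=+0
  edge (4, 4)→(13, 0): d=(9,-4) top-left  bias=+0
  edge (13, 0)→(0, 10): d=(-13,10) right/bottom  bias=-1
    (5,0)@(11, 1): e=[30,1,7] → X
    (6,0)@(13, 1): e=[42,9,-13] → .
    (3,1)@(7, 3): e=[14,3,21] → X
    (4,1)@(9, 3): e=[26,11,1] → X
    (5,1)@(11, 3): e=[38,19,-19] → .
    (2,2)@(5, 5): e=[10,13,15] → X
    (3,2)@(7, 5): e=[22,21,-5] → .
    (4,2)@(9, 5): e=[34,29,-25] → .
    (1,3)@(3, 7): e=[6,23,9] → X
    (2,3)@(5, 7): e=[18,31,-11] → .
    (0,4)@(1, 9): e=[2,33,3] → X
    (1,4)@(3, 9): e=[14,41,-17] → .
  covered (6 px):
    . . . . . X . . . . . .
    . . . X X . . . . . . .
    . . X . . . . . . . . .
    . X . . . . . . . . . .
    X . . . . . . . . . . .
T3:
  2·area = 34
  edge (16, 9)→(14, 10): d=(-2,1) right/bottom  bias=-1
  edge (14, 10)→(0, 0): d=(-14,-10) top-left  bias=+0
  edge (0, 0)→(16, 9): d=(16,9) right/bottom  bias=-1
    (2,1)@(5, 3): e=[23,8,3] → X
    (3,1)@(7, 3): e=[21,28,-15] → .
    (2,2)@(5, 5): e=[19,-20,35] → .
    (3,2)@(7, 5): e=[17,0,17] → X  [on edge]
    (4,2)@(9, 5): e=[15,20,-1] → .
    (3,3)@(7, 7): e=[13,-28,49] → .
    (5,3)@(11, 7): e=[9,12,13] → X
    (6,3)@(13, 7): e=[7,32,-5] → .
    (5,4)@(11, 9): e=[5,-16,45] → .
    (6,4)@(13, 9): e=[3,4,27] → X
    (7,4)@(15, 9): e=[1,24,9] → X
    (8,4)@(17, 9): e=[-1,44,-9] → .
  covered (5 px):
    . . . . . . . . . . . .
    . . X . . . . . . . . .
    . . . X . . . . . . . .
    . . . . . X . . . . . .
    . . . . . . X X . . . .

Z-buffer (winner per pixel, '.' = empty):
  . 0 0 0 0 2 . . . . . .
  . . 3 2 2 0 0 0 0 1 . .
  . . 2 3 0 0 . . 1 1 . .
  . 2 . . . 3 1 1 1 1 1 .
  2 . . . . 1 3 3 . . . .

Result: 1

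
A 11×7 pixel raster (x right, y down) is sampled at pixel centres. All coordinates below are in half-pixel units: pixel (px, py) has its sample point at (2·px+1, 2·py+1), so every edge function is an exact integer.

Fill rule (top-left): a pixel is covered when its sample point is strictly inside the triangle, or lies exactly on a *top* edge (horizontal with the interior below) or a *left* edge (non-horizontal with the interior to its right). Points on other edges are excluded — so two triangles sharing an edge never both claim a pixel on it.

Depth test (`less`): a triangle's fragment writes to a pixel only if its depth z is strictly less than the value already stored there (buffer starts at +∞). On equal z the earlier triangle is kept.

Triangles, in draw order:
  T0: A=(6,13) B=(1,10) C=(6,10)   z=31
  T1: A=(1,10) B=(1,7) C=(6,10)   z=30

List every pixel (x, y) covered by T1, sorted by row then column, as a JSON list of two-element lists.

T0:
  2·area = 15
  edge (6, 13)→(1, 10): d=(-5,-3) top-left  bias=+0
  edge (1, 10)→(6, 10): d=(5,0) top-left  bias=+0
  edge (6, 10)→(6, 13): d=(0,3) right/bottom  bias=-1
    (1,5)@(3, 11): e=[1,5,9] → █
    (2,5)@(5, 11): e=[7,5,3] → █
    (3,5)@(7, 11): e=[13,5,-3] → ·
    (1,6)@(3, 13): e=[-9,15,9] → ·
    (2,6)@(5, 13): e=[-3,15,3] → ·
  covered (2 px):
    · · · · · · · · · · ·
    · · · · · · · · · · ·
    · · · · · · · · · · ·
    · · · · · · · · · · ·
    · · · · · · · · · · ·
    · █ █ · · · · · · · ·
    · · · · · · · · · · ·
T1:
  2·area = 15
  edge (1, 10)→(1, 7): d=(0,-3) top-left  bias=+0
  edge (1, 7)→(6, 10): d=(5,3) right/bottom  bias=-1
  edge (6, 10)→(1, 10): d=(-5,0) right/bottom  bias=-1
    (0,0)@(1, 1): e=[0,-30,45] → ·  [on edge]
    (0,1)@(1, 3): e=[0,-20,35] → ·  [on edge]
    (0,2)@(1, 5): e=[0,-10,25] → ·  [on edge]
    (0,3)@(1, 7): e=[0,0,15] → ·  [on edge]
    (0,4)@(1, 9): e=[0,10,5] → █  [on edge]
    (1,4)@(3, 9): e=[6,4,5] → █
    (2,4)@(5, 9): e=[12,-2,5] → ·
    (0,5)@(1, 11): e=[0,20,-5] → ·  [on edge]
    (1,5)@(3, 11): e=[6,14,-5] → ·
    (0,6)@(1, 13): e=[0,30,-15] → ·  [on edge]
    (5,6)@(11, 13): e=[30,0,-15] → ·  [on edge]
  covered (2 px):
    · · · · · · · · · · ·
    · · · · · · · · · · ·
    · · · · · · · · · · ·
    · · · · · · · · · · ·
    █ █ · · · · · · · · ·
    · · · · · · · · · · ·
    · · · · · · · · · · ·

Final: [[0,4],[1,4]]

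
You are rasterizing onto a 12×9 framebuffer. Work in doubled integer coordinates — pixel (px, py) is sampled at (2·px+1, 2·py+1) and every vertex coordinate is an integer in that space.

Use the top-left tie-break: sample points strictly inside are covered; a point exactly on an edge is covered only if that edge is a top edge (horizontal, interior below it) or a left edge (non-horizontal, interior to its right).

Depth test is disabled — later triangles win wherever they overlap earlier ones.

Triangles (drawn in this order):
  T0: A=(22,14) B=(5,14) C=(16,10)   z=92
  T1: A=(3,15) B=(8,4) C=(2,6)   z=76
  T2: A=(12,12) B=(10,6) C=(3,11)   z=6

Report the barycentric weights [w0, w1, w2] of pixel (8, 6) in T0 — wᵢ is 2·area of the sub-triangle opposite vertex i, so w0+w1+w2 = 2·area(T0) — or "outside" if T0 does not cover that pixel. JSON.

T0:
  2·area = 68
  edge (22, 14)→(5, 14): d=(-17,0) right/bottom  bias=-1
  edge (5, 14)→(16, 10): d=(11,-4) top-left  bias=+0
  edge (16, 10)→(22, 14): d=(6,4) right/bottom  bias=-1
    (7,5)@(15, 11): e=[51,7,10] → #
    (8,5)@(17, 11): e=[51,15,2] → #
    (9,5)@(19, 11): e=[51,23,-6] → ·
    (4,6)@(9, 13): e=[17,5,46] → #
    (5,6)@(11, 13): e=[17,13,38] → #
    (6,6)@(13, 13): e=[17,21,30] → #
    (9,6)@(19, 13): e=[17,45,6] → #
    (10,6)@(21, 13): e=[17,53,-2] → ·
    (4,7)@(9, 15): e=[-17,27,58] → ·
    (5,7)@(11, 15): e=[-17,35,50] → ·
    (6,7)@(13, 15): e=[-17,43,42] → ·
    (7,7)@(15, 15): e=[-17,51,34] → ·
  covered (8 px):
    · · · · · · · · · · · ·
    · · · · · · · · · · · ·
    · · · · · · · · · · · ·
    · · · · · · · · · · · ·
    · · · · · · · · · · · ·
    · · · · · · · # # · · ·
    · · · · # # # # # # · ·
    · · · · · · · · · · · ·
    · · · · · · · · · · · ·
T1:
  2·area = 56  (B↔C swapped to make it positive)
  edge (3, 15)→(2, 6): d=(-1,-9) top-left  bias=+0
  edge (2, 6)→(8, 4): d=(6,-2) top-left  bias=+0
  edge (8, 4)→(3, 15): d=(-5,11) right/bottom  bias=-1
    (8,0)@(17, 1): e=[140,0,-84] → ·  [on edge]
    (5,1)@(11, 3): e=[84,0,-28] → ·  [on edge]
    (2,2)@(5, 5): e=[28,0,28] → #  [on edge]
    (3,2)@(7, 5): e=[46,4,6] → #
    (4,2)@(9, 5): e=[64,8,-16] → ·
    (1,3)@(3, 7): e=[8,8,40] → #
    (3,3)@(7, 7): e=[44,16,-4] → ·
    (1,4)@(3, 9): e=[6,20,30] → #
    (3,4)@(7, 9): e=[42,28,-14] → ·
    (1,5)@(3, 11): e=[4,32,20] → #
    (2,5)@(5, 11): e=[22,36,-2] → ·
    (1,6)@(3, 13): e=[2,44,10] → #
    (1,7)@(3, 15): e=[0,56,0] → ·  [on edge]
  covered (8 px):
    · · · · · · · · · · · ·
    · · · · · · · · · · · ·
    · · # # · · · · · · · ·
    · # # · · · · · · · · ·
    · # # · · · · · · · · ·
    · # · · · · · · · · · ·
    · # · · · · · · · · · ·
    · · · · · · · · · · · ·
    · · · · · · · · · · · ·
T2:
  2·area = 52  (B↔C swapped to make it positive)
  edge (12, 12)→(3, 11): d=(-9,-1) top-left  bias=+0
  edge (3, 11)→(10, 6): d=(7,-5) top-left  bias=+0
  edge (10, 6)→(12, 12): d=(2,6) right/bottom  bias=-1
    (8,0)@(17, 1): e=[104,0,-52] → ·  [on edge]
    (4,1)@(9, 3): e=[78,-26,0] → ·  [on edge]
    (4,3)@(9, 7): e=[42,2,8] → #
    (5,3)@(11, 7): e=[44,12,-4] → ·
    (3,4)@(7, 9): e=[22,6,24] → #
    (5,4)@(11, 9): e=[26,26,0] → ·  [on edge]
    (1,5)@(3, 11): e=[0,0,52] → #  [on edge]
    (2,5)@(5, 11): e=[2,10,40] → #
    (5,5)@(11, 11): e=[8,40,4] → #
    (6,5)@(13, 11): e=[10,50,-8] → ·
    (1,6)@(3, 13): e=[-18,14,56] → ·
    (2,6)@(5, 13): e=[-16,24,44] → ·
    (10,6)@(21, 13): e=[0,104,-52] → ·  [on edge]
    (6,7)@(13, 15): e=[-26,78,0] → ·  [on edge]
  covered (8 px):
    · · · · · · · · · · · ·
    · · · · · · · · · · · ·
    · · · · · · · · · · · ·
    · · · · # · · · · · · ·
    · · · # # · · · · · · ·
    · # # # # # · · · · · ·
    · · · · · · · · · · · ·
    · · · · · · · · · · · ·
    · · · · · · · · · · · ·

Final: [37,14,17]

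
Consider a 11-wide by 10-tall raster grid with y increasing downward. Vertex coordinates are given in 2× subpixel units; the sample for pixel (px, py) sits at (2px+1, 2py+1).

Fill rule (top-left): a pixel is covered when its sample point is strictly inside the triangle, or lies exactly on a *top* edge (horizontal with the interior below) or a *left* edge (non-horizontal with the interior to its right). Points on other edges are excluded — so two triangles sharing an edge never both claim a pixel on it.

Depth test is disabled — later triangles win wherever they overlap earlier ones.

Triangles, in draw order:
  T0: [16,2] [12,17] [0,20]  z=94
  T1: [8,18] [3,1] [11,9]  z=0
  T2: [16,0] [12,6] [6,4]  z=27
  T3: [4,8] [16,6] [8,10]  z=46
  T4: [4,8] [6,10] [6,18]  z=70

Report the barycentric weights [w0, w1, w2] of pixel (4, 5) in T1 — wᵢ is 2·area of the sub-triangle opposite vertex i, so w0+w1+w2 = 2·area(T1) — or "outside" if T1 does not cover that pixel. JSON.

T0:
  2·area = 168
  edge (16, 2)→(12, 17): d=(-4,15) right/bottom  bias=-1
  edge (12, 17)→(0, 20): d=(-12,3) right/bottom  bias=-1
  edge (0, 20)→(16, 2): d=(16,-18) top-left  bias=+0
    (7,2)@(15, 5): e=[3,135,30] → X
    (8,2)@(17, 5): e=[-27,129,66] → .
    (6,3)@(13, 7): e=[25,117,26] → X
    (7,3)@(15, 7): e=[-5,111,62] → .
    (5,4)@(11, 9): e=[47,99,22] → X
    (7,4)@(15, 9): e=[-13,87,94] → .
    (4,5)@(9, 11): e=[69,81,18] → X
    (7,5)@(15, 11): e=[-21,63,126] → .
    (3,6)@(7, 13): e=[91,63,14] → X
    (7,6)@(15, 13): e=[-29,39,158] → .
    (2,7)@(5, 15): e=[113,45,10] → X
    (6,7)@(13, 15): e=[-7,21,154] → .
  covered (22 px):
    . . . . . . . . . . .
    . . . . . . . . . . .
    . . . . . . . X . . .
    . . . . . . X . . . .
    . . . . . X X . . . .
    . . . . X X X . . . .
    . . . X X X X . . . .
    . . X X X X . . . . .
    . X X X X X . . . . .
    X X . . . . . . . . .
T1:
  2·area = 96
  edge (8, 18)→(3, 1): d=(-5,-17) top-left  bias=+0
  edge (3, 1)→(11, 9): d=(8,8) right/bottom  bias=-1
  edge (11, 9)→(8, 18): d=(-3,9) right/bottom  bias=-1
    (1,0)@(3, 1): e=[0,0,96] → .  [on edge]
    (2,1)@(5, 3): e=[24,0,72] → .  [on edge]
    (6,1)@(13, 3): e=[160,-64,0] → .  [on edge]
    (2,2)@(5, 5): e=[14,16,66] → X
    (3,2)@(7, 5): e=[48,0,48] → .  [on edge]
    (2,3)@(5, 7): e=[4,32,60] → X
    (3,3)@(7, 7): e=[38,16,42] → X
    (4,3)@(9, 7): e=[72,0,24] → .  [on edge]
    (2,4)@(5, 9): e=[-6,48,54] → .
    (3,4)@(7, 9): e=[28,32,36] → X
    (4,4)@(9, 9): e=[62,16,18] → X
    (5,4)@(11, 9): e=[96,0,0] → .  [on edge]
    (6,5)@(13, 11): e=[120,0,-24] → .  [on edge]
    (7,6)@(15, 13): e=[144,0,-48] → .  [on edge]
    (4,7)@(9, 15): e=[32,64,0] → .  [on edge]
    (8,7)@(17, 15): e=[168,0,-72] → .  [on edge]
    (9,8)@(19, 17): e=[192,0,-96] → .  [on edge]
    (10,9)@(21, 19): e=[216,0,-120] → .  [on edge]
  covered (9 px):
    . . . . . . . . . . .
    . . . . . . . . . . .
    . . X . . . . . . . .
    . . X X . . . . . . .
    . . . X X . . . . . .
    . . . X X . . . . . .
    . . . X X . . . . . .
    . . . . . . . . . . .
    . . . . . . . . . . .
    . . . . . . . . . . .
T2:
  2·area = 44
  edge (16, 0)→(12, 6): d=(-4,6) right/bottom  bias=-1
  edge (12, 6)→(6, 4): d=(-6,-2) top-left  bias=+0
  edge (6, 4)→(16, 0): d=(10,-4) top-left  bias=+0
    (7,0)@(15, 1): e=[2,36,6] → X
    (8,0)@(17, 1): e=[-10,40,14] → .
    (1,1)@(3, 3): e=[66,0,-22] → .  [on edge]
    (4,1)@(9, 3): e=[30,12,2] → X
    (5,1)@(11, 3): e=[18,16,10] → X
    (6,1)@(13, 3): e=[6,20,18] → X
    (7,1)@(15, 3): e=[-6,24,26] → .
    (4,2)@(9, 5): e=[22,0,22] → X  [on edge]
    (6,2)@(13, 5): e=[-2,8,38] → .
    (4,3)@(9, 7): e=[14,-12,42] → .
    (5,3)@(11, 7): e=[2,-8,50] → .
    (7,3)@(15, 7): e=[-22,0,66] → .  [on edge]
    (10,4)@(21, 9): e=[-66,0,110] → .  [on edge]
  covered (6 px):
    . . . . . . . X . . .
    . . . . X X X . . . .
    . . . . X X . . . . .
    . . . . . . . . . . .
    . . . . . . . . . . .
    . . . . . . . . . . .
    . . . . . . . . . . .
    . . . . . . . . . . .
    . . . . . . . . . . .
    . . . . . . . . . . .
T3:
  2·area = 32
  edge (4, 8)→(16, 6): d=(12,-2) top-left  bias=+0
  edge (16, 6)→(8, 10): d=(-8,4) right/bottom  bias=-1
  edge (8, 10)→(4, 8): d=(-4,-2) top-left  bias=+0
    (5,3)@(11, 7): e=[2,12,18] → X
    (6,3)@(13, 7): e=[6,4,22] → X
    (7,3)@(15, 7): e=[10,-4,26] → .
    (3,4)@(7, 9): e=[18,12,2] → X
    (4,4)@(9, 9): e=[22,4,6] → X
    (5,4)@(11, 9): e=[26,-4,10] → .
    (6,4)@(13, 9): e=[30,-12,14] → .
    (3,5)@(7, 11): e=[42,-4,-6] → .
    (4,5)@(9, 11): e=[46,-12,-2] → .
  covered (4 px):
    . . . . . . . . . . .
    . . . . . . . . . . .
    . . . . . . . . . . .
    . . . . . X X . . . .
    . . . X X . . . . . .
    . . . . . . . . . . .
    . . . . . . . . . . .
    . . . . . . . . . . .
    . . . . . . . . . . .
    . . . . . . . . . . .
T4:
  2·area = 16
  edge (4, 8)→(6, 10): d=(2,2) right/bottom  bias=-1
  edge (6, 10)→(6, 18): d=(0,8) right/bottom  bias=-1
  edge (6, 18)→(4, 8): d=(-2,-10) top-left  bias=+0
    (1,1)@(3, 3): e=[-8,24,0] → .  [on edge]
    (0,2)@(1, 5): e=[0,40,-24] → .  [on edge]
    (1,3)@(3, 7): e=[0,24,-8] → .  [on edge]
    (2,4)@(5, 9): e=[0,8,8] → .  [on edge]
    (2,5)@(5, 11): e=[4,8,4] → X
    (3,5)@(7, 11): e=[0,-8,24] → .  [on edge]
    (2,6)@(5, 13): e=[8,8,0] → X  [on edge]
    (3,6)@(7, 13): e=[4,-8,20] → .
    (4,6)@(9, 13): e=[0,-24,40] → .  [on edge]
    (2,7)@(5, 15): e=[12,8,-4] → .
    (5,7)@(11, 15): e=[0,-40,56] → .  [on edge]
    (6,8)@(13, 17): e=[0,-56,72] → .  [on edge]
    (7,9)@(15, 19): e=[0,-72,88] → .  [on edge]
  covered (2 px):
    . . . . . . . . . . .
    . . . . . . . . . . .
    . . . . . . . . . . .
    . . . . . . . . . . .
    . . . . . . . . . . .
    . . X . . . . . . . .
    . . X . . . . . . . .
    . . . . . . . . . . .
    . . . . . . . . . . .
    . . . . . . . . . . .

Answer: [32,12,52]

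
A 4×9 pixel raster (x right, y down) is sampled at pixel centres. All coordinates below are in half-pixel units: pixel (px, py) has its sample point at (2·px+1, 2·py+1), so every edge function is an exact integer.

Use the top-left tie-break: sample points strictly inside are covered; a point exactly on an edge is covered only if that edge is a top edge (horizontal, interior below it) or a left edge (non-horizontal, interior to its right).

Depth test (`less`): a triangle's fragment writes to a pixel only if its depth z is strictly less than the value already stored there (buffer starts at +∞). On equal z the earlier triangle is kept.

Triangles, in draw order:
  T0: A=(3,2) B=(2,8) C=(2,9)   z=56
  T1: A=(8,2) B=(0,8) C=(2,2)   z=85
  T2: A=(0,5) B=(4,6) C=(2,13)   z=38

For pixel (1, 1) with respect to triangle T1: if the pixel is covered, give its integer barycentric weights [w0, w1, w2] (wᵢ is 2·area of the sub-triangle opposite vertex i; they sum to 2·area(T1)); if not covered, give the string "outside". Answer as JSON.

T0:
  2·area = 1  (B↔C swapped to make it positive)
  edge (3, 2)→(2, 9): d=(-1,7) right/bottom  bias=-1
  edge (2, 9)→(2, 8): d=(0,-1) top-left  bias=+0
  edge (2, 8)→(3, 2): d=(1,-6) top-left  bias=+0
  covered (0 px):
    · · · ·
    · · · ·
    · · · ·
    · · · ·
    · · · ·
    · · · ·
    · · · ·
    · · · ·
    · · · ·
T1:
  2·area = 36
  edge (8, 2)→(0, 8): d=(-8,6) right/bottom  bias=-1
  edge (0, 8)→(2, 2): d=(2,-6) top-left  bias=+0
  edge (2, 2)→(8, 2): d=(6,0) top-left  bias=+0
    (1,1)@(3, 3): e=[22,8,6] → #
    (2,1)@(5, 3): e=[10,20,6] → #
    (3,1)@(7, 3): e=[-2,32,6] → ·
    (0,2)@(1, 5): e=[18,0,18] → #  [on edge]
    (2,2)@(5, 5): e=[-6,24,18] → ·
    (0,3)@(1, 7): e=[2,4,30] → #
    (1,3)@(3, 7): e=[-10,16,30] → ·
    (0,4)@(1, 9): e=[-14,8,42] → ·
  covered (5 px):
    · · · ·
    · # # ·
    # # · ·
    # · · ·
    · · · ·
    · · · ·
    · · · ·
    · · · ·
    · · · ·
T2:
  2·area = 30
  edge (0, 5)→(4, 6): d=(4,1) right/bottom  bias=-1
  edge (4, 6)→(2, 13): d=(-2,7) right/bottom  bias=-1
  edge (2, 13)→(0, 5): d=(-2,-8) top-left  bias=+0
    (0,3)@(1, 7): e=[7,19,4] → #
    (1,3)@(3, 7): e=[5,5,20] → #
    (2,3)@(5, 7): e=[3,-9,36] → ·
    (0,4)@(1, 9): e=[15,15,0] → #  [on edge]
    (2,4)@(5, 9): e=[11,-13,32] → ·
    (0,5)@(1, 11): e=[23,11,-4] → ·
    (1,5)@(3, 11): e=[21,-3,12] → ·
    (1,8)@(3, 17): e=[45,-15,0] → ·  [on edge]
  covered (4 px):
    · · · ·
    · · · ·
    · · · ·
    # # · ·
    # # · ·
    · · · ·
    · · · ·
    · · · ·
    · · · ·

Result: [8,6,22]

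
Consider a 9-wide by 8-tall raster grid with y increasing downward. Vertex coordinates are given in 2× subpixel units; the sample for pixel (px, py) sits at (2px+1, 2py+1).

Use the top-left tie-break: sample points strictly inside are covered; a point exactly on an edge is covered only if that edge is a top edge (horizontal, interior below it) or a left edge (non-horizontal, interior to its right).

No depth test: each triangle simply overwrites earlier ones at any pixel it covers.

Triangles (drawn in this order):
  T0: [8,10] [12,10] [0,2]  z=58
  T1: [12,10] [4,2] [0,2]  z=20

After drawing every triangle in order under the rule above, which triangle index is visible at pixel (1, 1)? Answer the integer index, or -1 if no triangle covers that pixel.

T0:
  2·area = 32  (B↔C swapped to make it positive)
  edge (8, 10)→(0, 2): d=(-8,-8) top-left  bias=+0
  edge (0, 2)→(12, 10): d=(12,8) right/bottom  bias=-1
  edge (12, 10)→(8, 10): d=(-4,0) right/bottom  bias=-1
    (0,1)@(1, 3): e=[0,4,28] → █  [on edge]
    (1,1)@(3, 3): e=[16,-12,28] → ·
    (0,2)@(1, 5): e=[-16,28,20] → ·
    (1,2)@(3, 5): e=[0,12,20] → █  [on edge]
    (2,2)@(5, 5): e=[16,-4,20] → ·
    (1,3)@(3, 7): e=[-16,36,12] → ·
    (2,3)@(5, 7): e=[0,20,12] → █  [on edge]
    (3,3)@(7, 7): e=[16,4,12] → █
    (4,3)@(9, 7): e=[32,-12,12] → ·
    (2,4)@(5, 9): e=[-16,44,4] → ·
    (3,4)@(7, 9): e=[0,28,4] → █  [on edge]
    (4,4)@(9, 9): e=[16,12,4] → █
    (4,5)@(9, 11): e=[0,36,-4] → ·  [on edge]
    (5,6)@(11, 13): e=[0,44,-12] → ·  [on edge]
    (6,7)@(13, 15): e=[0,52,-20] → ·  [on edge]
  covered (6 px):
    · · · · · · · · ·
    █ · · · · · · · ·
    · █ · · · · · · ·
    · · █ █ · · · · ·
    · · · █ █ · · · ·
    · · · · · · · · ·
    · · · · · · · · ·
    · · · · · · · · ·
T1:
  2·area = 32  (B↔C swapped to make it positive)
  edge (12, 10)→(0, 2): d=(-12,-8) top-left  bias=+0
  edge (0, 2)→(4, 2): d=(4,0) top-left  bias=+0
  edge (4, 2)→(12, 10): d=(8,8) right/bottom  bias=-1
    (1,0)@(3, 1): e=[36,-4,0] → ·  [on edge]
    (1,1)@(3, 3): e=[12,4,16] → █
    (2,1)@(5, 3): e=[28,4,0] → ·  [on edge]
    (1,2)@(3, 5): e=[-12,12,32] → ·
    (2,2)@(5, 5): e=[4,12,16] → █
    (3,2)@(7, 5): e=[20,12,0] → ·  [on edge]
    (2,3)@(5, 7): e=[-20,20,32] → ·
    (4,3)@(9, 7): e=[12,20,0] → ·  [on edge]
    (5,4)@(11, 9): e=[4,28,0] → ·  [on edge]
    (6,5)@(13, 11): e=[-4,36,0] → ·  [on edge]
    (7,6)@(15, 13): e=[-12,44,0] → ·  [on edge]
    (8,7)@(17, 15): e=[-20,52,0] → ·  [on edge]
  covered (2 px):
    · · · · · · · · ·
    · █ · · · · · · ·
    · · █ · · · · · ·
    · · · · · · · · ·
    · · · · · · · · ·
    · · · · · · · · ·
    · · · · · · · · ·
    · · · · · · · · ·

Z-buffer (winner per pixel, '.' = empty):
  . . . . . . . . .
  0 1 . . . . . . .
  . 0 1 . . . . . .
  . . 0 0 . . . . .
  . . . 0 0 . . . .
  . . . . . . . . .
  . . . . . . . . .
  . . . . . . . . .

Result: 1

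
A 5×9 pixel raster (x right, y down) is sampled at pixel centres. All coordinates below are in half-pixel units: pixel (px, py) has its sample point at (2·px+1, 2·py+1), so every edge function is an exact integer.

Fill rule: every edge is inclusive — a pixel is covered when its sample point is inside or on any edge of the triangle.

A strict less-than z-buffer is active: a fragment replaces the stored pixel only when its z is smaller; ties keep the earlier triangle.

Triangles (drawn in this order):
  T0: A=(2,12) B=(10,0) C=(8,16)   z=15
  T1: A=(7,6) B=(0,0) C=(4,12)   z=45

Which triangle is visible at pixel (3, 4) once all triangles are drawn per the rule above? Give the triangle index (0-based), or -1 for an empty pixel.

T0:
  2·area = 104
  edge (2, 12)→(10, 0): d=(8,-12) inclusive
  edge (10, 0)→(8, 16): d=(-2,16) inclusive
  edge (8, 16)→(2, 12): d=(-6,-4) inclusive
    (4,1)@(9, 3): e=[12,10,82] → #
    (3,2)@(7, 5): e=[4,38,62] → #
    (3,3)@(7, 7): e=[20,34,50] → #
    (2,4)@(5, 9): e=[12,62,30] → #
    (4,4)@(9, 9): e=[60,-2,46] → ·
    (1,5)@(3, 11): e=[4,90,10] → #
    (4,5)@(9, 11): e=[76,-6,34] → ·
    (1,6)@(3, 13): e=[20,86,-2] → ·
    (2,6)@(5, 13): e=[44,54,6] → #
    (4,6)@(9, 13): e=[92,-10,22] → ·
    (2,7)@(5, 15): e=[60,50,-6] → ·
    (3,7)@(7, 15): e=[84,18,2] → #
  covered (13 px):
    · · · · ·
    · · · · #
    · · · # #
    · · · # #
    · · # # ·
    · # # # ·
    · · # # ·
    · · · # ·
    · · · · ·
T1:
  2·area = 60  (B↔C swapped to make it positive)
  edge (7, 6)→(4, 12): d=(-3,6) inclusive
  edge (4, 12)→(0, 0): d=(-4,-12) inclusive
  edge (0, 0)→(7, 6): d=(7,6) inclusive
    (0,0)@(1, 1): e=[51,8,1] → #
    (1,0)@(3, 1): e=[39,32,-11] → ·
    (0,1)@(1, 3): e=[45,0,15] → #  [on edge]
    (1,1)@(3, 3): e=[33,24,3] → #
    (2,1)@(5, 3): e=[21,48,-9] → ·
    (0,2)@(1, 5): e=[39,-8,29] → ·
    (1,2)@(3, 5): e=[27,16,17] → #
    (2,2)@(5, 5): e=[15,40,5] → #
    (3,2)@(7, 5): e=[3,64,-7] → ·
    (1,3)@(3, 7): e=[21,8,31] → #
    (3,3)@(7, 7): e=[-3,56,7] → ·
    (1,4)@(3, 9): e=[15,0,45] → #  [on edge]
    (2,7)@(5, 15): e=[-15,0,75] → ·  [on edge]
  covered (9 px):
    # · · · ·
    # # · · ·
    · # # · ·
    · # # · ·
    · # # · ·
    · · · · ·
    · · · · ·
    · · · · ·
    · · · · ·

Z-buffer (winner per pixel, '.' = empty):
  1 . . . .
  1 1 . . 0
  . 1 1 0 0
  . 1 1 0 0
  . 1 0 0 .
  . 0 0 0 .
  . . 0 0 .
  . . . 0 .
  . . . . .

Result: 0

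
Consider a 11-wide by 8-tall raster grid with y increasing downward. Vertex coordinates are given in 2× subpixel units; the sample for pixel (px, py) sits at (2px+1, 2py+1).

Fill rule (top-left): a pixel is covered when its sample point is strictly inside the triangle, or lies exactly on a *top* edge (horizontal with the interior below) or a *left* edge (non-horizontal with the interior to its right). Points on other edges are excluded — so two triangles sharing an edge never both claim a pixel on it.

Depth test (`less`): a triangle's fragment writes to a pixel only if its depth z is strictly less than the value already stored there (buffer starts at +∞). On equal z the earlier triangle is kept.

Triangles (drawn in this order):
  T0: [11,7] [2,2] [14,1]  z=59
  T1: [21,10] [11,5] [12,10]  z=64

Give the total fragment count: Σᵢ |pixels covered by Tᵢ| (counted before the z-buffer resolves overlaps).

T0:
  2·area = 69
  edge (11, 7)→(2, 2): d=(-9,-5) top-left  bias=+0
  edge (2, 2)→(14, 1): d=(12,-1) top-left  bias=+0
  edge (14, 1)→(11, 7): d=(-3,6) right/bottom  bias=-1
    (2,1)@(5, 3): e=[6,15,48] → X
    (3,1)@(7, 3): e=[16,17,36] → X
    (4,1)@(9, 3): e=[26,19,24] → X
    (5,1)@(11, 3): e=[36,21,12] → X
    (6,1)@(13, 3): e=[46,23,0] → .  [on edge]
    (2,2)@(5, 5): e=[-12,39,42] → .
    (3,2)@(7, 5): e=[-2,41,30] → .
    (4,2)@(9, 5): e=[8,43,18] → X
    (6,2)@(13, 5): e=[28,47,-6] → .
    (4,3)@(9, 7): e=[-10,67,12] → .
    (5,3)@(11, 7): e=[0,69,0] → .  [on edge]
    (4,5)@(9, 11): e=[-46,115,0] → .  [on edge]
    (3,7)@(7, 15): e=[-92,161,0] → .  [on edge]
  covered (6 px):
    . . . . . . . . . . .
    . . X X X X . . . . .
    . . . . X X . . . . .
    . . . . . . . . . . .
    . . . . . . . . . . .
    . . . . . . . . . . .
    . . . . . . . . . . .
    . . . . . . . . . . .
T1:
  2·area = 45  (B↔C swapped to make it positive)
  edge (21, 10)→(12, 10): d=(-9,0) right/bottom  bias=-1
  edge (12, 10)→(11, 5): d=(-1,-5) top-left  bias=+0
  edge (11, 5)→(21, 10): d=(10,5) right/bottom  bias=-1
    (1,0)@(3, 1): e=[81,-36,0] → .  [on edge]
    (3,1)@(7, 3): e=[63,-18,0] → .  [on edge]
    (5,2)@(11, 5): e=[45,0,0] → .  [on edge]
    (6,3)@(13, 7): e=[27,8,10] → X
    (7,3)@(15, 7): e=[27,18,0] → .  [on edge]
    (6,4)@(13, 9): e=[9,6,30] → X
    (7,4)@(15, 9): e=[9,16,20] → X
    (8,4)@(17, 9): e=[9,26,10] → X
    (9,4)@(19, 9): e=[9,36,0] → .  [on edge]
    (6,5)@(13, 11): e=[-9,4,50] → .
    (7,5)@(15, 11): e=[-9,14,40] → .
    (8,5)@(17, 11): e=[-9,24,30] → .
    (6,7)@(13, 15): e=[-45,0,90] → .  [on edge]
  covered (4 px):
    . . . . . . . . . . .
    . . . . . . . . . . .
    . . . . . . . . . . .
    . . . . . . X . . . .
    . . . . . . X X X . .
    . . . . . . . . . . .
    . . . . . . . . . . .
    . . . . . . . . . . .

Result: 10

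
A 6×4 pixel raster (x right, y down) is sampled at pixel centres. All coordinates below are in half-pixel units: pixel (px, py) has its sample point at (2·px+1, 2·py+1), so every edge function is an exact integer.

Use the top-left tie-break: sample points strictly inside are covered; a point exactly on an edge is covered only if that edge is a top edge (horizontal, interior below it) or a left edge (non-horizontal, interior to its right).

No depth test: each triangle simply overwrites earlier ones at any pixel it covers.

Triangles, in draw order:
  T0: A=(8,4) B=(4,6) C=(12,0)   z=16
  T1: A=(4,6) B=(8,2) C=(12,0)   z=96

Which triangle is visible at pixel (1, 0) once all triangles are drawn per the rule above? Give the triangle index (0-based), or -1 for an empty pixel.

T0:
  2·area = 8
  edge (8, 4)→(4, 6): d=(-4,2) right/bottom  bias=-1
  edge (4, 6)→(12, 0): d=(8,-6) top-left  bias=+0
  edge (12, 0)→(8, 4): d=(-4,4) right/bottom  bias=-1
    (5,0)@(11, 1): e=[6,2,0] → ·  [on edge]
    (4,1)@(9, 3): e=[2,6,0] → ·  [on edge]
    (3,2)@(7, 5): e=[-2,10,0] → ·  [on edge]
    (2,3)@(5, 7): e=[-6,14,0] → ·  [on edge]
  covered (0 px):
    · · · · · ·
    · · · · · ·
    · · · · · ·
    · · · · · ·
T1:
  2·area = 8
  edge (4, 6)→(8, 2): d=(4,-4) top-left  bias=+0
  edge (8, 2)→(12, 0): d=(4,-2) top-left  bias=+0
  edge (12, 0)→(4, 6): d=(-8,6) right/bottom  bias=-1
    (4,0)@(9, 1): e=[0,-2,10] → ·  [on edge]
    (3,1)@(7, 3): e=[0,2,6] → #  [on edge]
    (4,1)@(9, 3): e=[8,6,-6] → ·
    (2,2)@(5, 5): e=[0,6,2] → #  [on edge]
    (3,2)@(7, 5): e=[8,10,-10] → ·
    (1,3)@(3, 7): e=[0,10,-2] → ·  [on edge]
    (2,3)@(5, 7): e=[8,14,-14] → ·
  covered (2 px):
    · · · · · ·
    · · · # · ·
    · · # · · ·
    · · · · · ·

Z-buffer (winner per pixel, '.' = empty):
  . . . . . .
  . . . 1 . .
  . . 1 . . .
  . . . . . .

Final: -1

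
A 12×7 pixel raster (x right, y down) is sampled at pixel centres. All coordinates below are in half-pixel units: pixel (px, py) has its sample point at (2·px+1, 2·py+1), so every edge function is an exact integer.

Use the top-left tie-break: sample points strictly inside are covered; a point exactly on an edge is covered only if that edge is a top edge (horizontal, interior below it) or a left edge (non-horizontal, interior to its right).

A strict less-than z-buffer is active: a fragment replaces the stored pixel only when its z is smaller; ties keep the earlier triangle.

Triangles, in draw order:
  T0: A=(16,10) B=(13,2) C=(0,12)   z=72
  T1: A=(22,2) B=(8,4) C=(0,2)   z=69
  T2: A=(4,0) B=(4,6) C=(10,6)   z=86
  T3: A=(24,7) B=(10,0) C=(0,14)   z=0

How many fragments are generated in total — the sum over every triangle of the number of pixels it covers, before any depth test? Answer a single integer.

T0:
  2·area = 134  (B↔C swapped to make it positive)
  edge (16, 10)→(0, 12): d=(-16,2) right/bottom  bias=-1
  edge (0, 12)→(13, 2): d=(13,-10) top-left  bias=+0
  edge (13, 2)→(16, 10): d=(3,8) right/bottom  bias=-1
    (6,1)@(13, 3): e=[118,13,3] → #
    (7,1)@(15, 3): e=[114,33,-13] → ·
    (5,2)@(11, 5): e=[90,19,25] → #
    (7,2)@(15, 5): e=[82,59,-7] → ·
    (3,3)@(7, 7): e=[66,5,63] → #
    (4,3)@(9, 7): e=[62,25,47] → #
    (7,3)@(15, 7): e=[50,85,-1] → ·
    (2,4)@(5, 9): e=[38,11,85] → #
    (7,4)@(15, 9): e=[18,111,5] → #
    (8,4)@(17, 9): e=[14,131,-11] → ·
    (1,5)@(3, 11): e=[10,17,107] → #
    (4,5)@(9, 11): e=[-2,77,59] → ·
  covered (16 px):
    · · · · · · · · · · · ·
    · · · · · · # · · · · ·
    · · · · · # # · · · · ·
    · · · # # # # · · · · ·
    · · # # # # # # · · · ·
    · # # # · · · · · · · ·
    · · · · · · · · · · · ·
T1:
  2·area = 44
  edge (22, 2)→(8, 4): d=(-14,2) right/bottom  bias=-1
  edge (8, 4)→(0, 2): d=(-8,-2) top-left  bias=+0
  edge (0, 2)→(22, 2): d=(22,0) top-left  bias=+0
    (2,1)@(5, 3): e=[20,2,22] → #
    (3,1)@(7, 3): e=[16,6,22] → #
    (4,1)@(9, 3): e=[12,10,22] → #
    (5,1)@(11, 3): e=[8,14,22] → #
    (6,1)@(13, 3): e=[4,18,22] → #
    (7,1)@(15, 3): e=[0,22,22] → ·  [on edge]
    (0,2)@(1, 5): e=[0,-22,66] → ·  [on edge]
    (2,2)@(5, 5): e=[-8,-14,66] → ·
    (3,2)@(7, 5): e=[-12,-10,66] → ·
    (4,2)@(9, 5): e=[-16,-6,66] → ·
    (5,2)@(11, 5): e=[-20,-2,66] → ·
    (6,2)@(13, 5): e=[-24,2,66] → ·
  covered (5 px):
    · · · · · · · · · · · ·
    · · # # # # # · · · · ·
    · · · · · · · · · · · ·
    · · · · · · · · · · · ·
    · · · · · · · · · · · ·
    · · · · · · · · · · · ·
    · · · · · · · · · · · ·
T2:
  2·area = 36  (B↔C swapped to make it positive)
  edge (4, 0)→(10, 6): d=(6,6) right/bottom  bias=-1
  edge (10, 6)→(4, 6): d=(-6,0) right/bottom  bias=-1
  edge (4, 6)→(4, 0): d=(0,-6) top-left  bias=+0
    (2,0)@(5, 1): e=[0,30,6] → ·  [on edge]
    (2,1)@(5, 3): e=[12,18,6] → #
    (3,1)@(7, 3): e=[0,18,18] → ·  [on edge]
    (2,2)@(5, 5): e=[24,6,6] → #
    (3,2)@(7, 5): e=[12,6,18] → #
    (4,2)@(9, 5): e=[0,6,30] → ·  [on edge]
    (2,3)@(5, 7): e=[36,-6,6] → ·
    (3,3)@(7, 7): e=[24,-6,18] → ·
    (5,3)@(11, 7): e=[0,-6,42] → ·  [on edge]
    (6,4)@(13, 9): e=[0,-18,54] → ·  [on edge]
    (7,5)@(15, 11): e=[0,-30,66] → ·  [on edge]
    (8,6)@(17, 13): e=[0,-42,78] → ·  [on edge]
  covered (3 px):
    · · · · · · · · · · · ·
    · · # · · · · · · · · ·
    · · # # · · · · · · · ·
    · · · · · · · · · · · ·
    · · · · · · · · · · · ·
    · · · · · · · · · · · ·
    · · · · · · · · · · · ·
T3:
  2·area = 266  (B↔C swapped to make it positive)
  edge (24, 7)→(0, 14): d=(-24,7) right/bottom  bias=-1
  edge (0, 14)→(10, 0): d=(10,-14) top-left  bias=+0
  edge (10, 0)→(24, 7): d=(14,7) right/bottom  bias=-1
    (5,0)@(11, 1): e=[235,24,7] → #
    (6,0)@(13, 1): e=[221,52,-7] → ·
    (4,1)@(9, 3): e=[201,16,49] → #
    (6,1)@(13, 3): e=[173,72,21] → #
    (7,1)@(15, 3): e=[159,100,7] → #
    (8,1)@(17, 3): e=[145,128,-7] → ·
    (3,2)@(7, 5): e=[167,8,91] → #
    (8,2)@(17, 5): e=[97,148,21] → #
    (9,2)@(19, 5): e=[83,176,7] → #
    (10,2)@(21, 5): e=[69,204,-7] → ·
    (2,3)@(5, 7): e=[133,0,133] → #  [on edge]
    (10,3)@(21, 7): e=[21,224,21] → #
  covered (35 px):
    · · · · · # · · · · · ·
    · · · · # # # # · · · ·
    · · · # # # # # # # · ·
    · · # # # # # # # # # #
    · · # # # # # # # · · ·
    · # # # # · · · · · · ·
    # # · · · · · · · · · ·

Final: 59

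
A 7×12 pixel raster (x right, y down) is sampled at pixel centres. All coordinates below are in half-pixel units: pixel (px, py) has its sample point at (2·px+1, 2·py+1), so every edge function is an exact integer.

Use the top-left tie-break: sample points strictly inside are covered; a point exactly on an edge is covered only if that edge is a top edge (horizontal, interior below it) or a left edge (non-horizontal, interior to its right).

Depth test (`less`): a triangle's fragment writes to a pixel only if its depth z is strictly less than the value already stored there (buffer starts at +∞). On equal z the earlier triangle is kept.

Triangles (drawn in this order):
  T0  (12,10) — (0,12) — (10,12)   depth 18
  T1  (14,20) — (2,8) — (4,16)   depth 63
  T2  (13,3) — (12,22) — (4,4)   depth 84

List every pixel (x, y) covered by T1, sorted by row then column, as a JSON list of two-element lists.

T0:
  2·area = 20  (B↔C swapped to make it positive)
  edge (12, 10)→(10, 12): d=(-2,2) right/bottom  bias=-1
  edge (10, 12)→(0, 12): d=(-10,0) right/bottom  bias=-1
  edge (0, 12)→(12, 10): d=(12,-2) top-left  bias=+0
    (6,4)@(13, 9): e=[0,30,-10] → .  [on edge]
    (3,5)@(7, 11): e=[8,10,2] → X
    (4,5)@(9, 11): e=[4,10,6] → X
    (5,5)@(11, 11): e=[0,10,10] → .  [on edge]
    (3,6)@(7, 13): e=[4,-10,26] → .
    (4,6)@(9, 13): e=[0,-10,30] → .  [on edge]
    (3,7)@(7, 15): e=[0,-30,50] → .  [on edge]
    (2,8)@(5, 17): e=[0,-50,70] → .  [on edge]
    (1,9)@(3, 19): e=[0,-70,90] → .  [on edge]
    (0,10)@(1, 21): e=[0,-90,110] → .  [on edge]
  covered (2 px):
    . . . . . . .
    . . . . . . .
    . . . . . . .
    . . . . . . .
    . . . . . . .
    . . . X X . .
    . . . . . . .
    . . . . . . .
    . . . . . . .
    . . . . . . .
    . . . . . . .
    . . . . . . .
T1:
  2·area = 72  (B↔C swapped to make it positive)
  edge (14, 20)→(4, 16): d=(-10,-4) top-left  bias=+0
  edge (4, 16)→(2, 8): d=(-2,-8) top-left  bias=+0
  edge (2, 8)→(14, 20): d=(12,12) right/bottom  bias=-1
    (0,3)@(1, 7): e=[78,-6,0] → .  [on edge]
    (1,4)@(3, 9): e=[66,6,0] → .  [on edge]
    (1,5)@(3, 11): e=[46,2,24] → X
    (2,5)@(5, 11): e=[54,18,0] → .  [on edge]
    (1,6)@(3, 13): e=[26,-2,48] → .
    (2,6)@(5, 13): e=[34,14,24] → X
    (3,6)@(7, 13): e=[42,30,0] → .  [on edge]
    (2,7)@(5, 15): e=[14,10,48] → X
    (3,7)@(7, 15): e=[22,26,24] → X
    (4,7)@(9, 15): e=[30,42,0] → .  [on edge]
    (2,8)@(5, 17): e=[-6,6,72] → .
    (3,8)@(7, 17): e=[2,22,48] → X
    (5,8)@(11, 17): e=[18,54,0] → .  [on edge]
    (6,9)@(13, 19): e=[6,66,0] → .  [on edge]
  covered (6 px):
    . . . . . . .
    . . . . . . .
    . . . . . . .
    . . . . . . .
    . . . . . . .
    . X . . . . .
    . . X . . . .
    . . X X . . .
    . . . X X . .
    . . . . . . .
    . . . . . . .
    . . . . . . .
T2:
  2·area = 170
  edge (13, 3)→(12, 22): d=(-1,19) right/bottom  bias=-1
  edge (12, 22)→(4, 4): d=(-8,-18) top-left  bias=+0
  edge (4, 4)→(13, 3): d=(9,-1) top-left  bias=+0
    (6,1)@(13, 3): e=[0,170,0] → .  [on edge]
    (2,2)@(5, 5): e=[150,10,10] → X
    (3,2)@(7, 5): e=[112,46,12] → X
    (4,2)@(9, 5): e=[74,82,14] → X
    (5,2)@(11, 5): e=[36,118,16] → X
    (6,2)@(13, 5): e=[-2,154,18] → .
    (2,3)@(5, 7): e=[148,-6,28] → .
    (3,3)@(7, 7): e=[110,30,30] → X
    (6,3)@(13, 7): e=[-4,138,36] → .
    (3,4)@(7, 9): e=[108,14,48] → X
    (6,4)@(13, 9): e=[-6,122,54] → .
    (3,5)@(7, 11): e=[106,-2,66] → .
  covered (18 px):
    . . . . . . .
    . . . . . . .
    . . X X X X .
    . . . X X X .
    . . . X X X .
    . . . . X X .
    . . . . X X .
    . . . . X X .
    . . . . . X .
    . . . . . X .
    . . . . . . .
    . . . . . . .

Final: [[1,5],[2,6],[2,7],[3,7],[3,8],[4,8]]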